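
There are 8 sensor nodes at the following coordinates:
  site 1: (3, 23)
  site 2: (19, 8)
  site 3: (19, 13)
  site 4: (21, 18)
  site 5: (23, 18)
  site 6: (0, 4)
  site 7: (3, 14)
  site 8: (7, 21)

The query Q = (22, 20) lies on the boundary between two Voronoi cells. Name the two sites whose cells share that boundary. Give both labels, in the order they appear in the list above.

site 4 and site 5

Squared distances from Q to each site:
d²(Q, site 1) = (22−3)² + (20−23)² = 361 + 9 = 370
d²(Q, site 2) = (22−19)² + (20−8)² = 9 + 144 = 153
d²(Q, site 3) = (22−19)² + (20−13)² = 9 + 49 = 58
d²(Q, site 4) = (22−21)² + (20−18)² = 1 + 4 = 5
d²(Q, site 5) = (22−23)² + (20−18)² = 1 + 4 = 5
d²(Q, site 6) = (22−0)² + (20−4)² = 484 + 256 = 740
d²(Q, site 7) = (22−3)² + (20−14)² = 361 + 36 = 397
d²(Q, site 8) = (22−7)² + (20−21)² = 225 + 1 = 226
Q is equidistant from site 4 and site 5 (both at squared distance 5), and every other site is strictly farther — so Q lies on the site 4–site 5 Voronoi edge.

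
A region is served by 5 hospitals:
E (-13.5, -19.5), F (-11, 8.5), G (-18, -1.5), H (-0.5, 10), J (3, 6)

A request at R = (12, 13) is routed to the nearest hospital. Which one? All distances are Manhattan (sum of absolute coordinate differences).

d(R,E) = |12−(-13.5)| + |13−(-19.5)| = 25.5 + 32.5 = 58
d(R,F) = |12−(-11)| + |13−8.5| = 23 + 4.5 = 27.5
d(R,G) = |12−(-18)| + |13−(-1.5)| = 30 + 14.5 = 44.5
d(R,H) = |12−(-0.5)| + |13−10| = 12.5 + 3 = 15.5
d(R,J) = |12−3| + |13−6| = 9 + 7 = 16
H is nearest.

H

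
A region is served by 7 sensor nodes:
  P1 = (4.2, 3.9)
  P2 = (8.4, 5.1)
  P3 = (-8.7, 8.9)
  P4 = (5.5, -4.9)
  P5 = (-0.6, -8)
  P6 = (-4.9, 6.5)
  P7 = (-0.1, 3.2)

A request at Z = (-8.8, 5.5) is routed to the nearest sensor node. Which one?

Since √ is increasing, it suffices to compare squared distances:
|ZP1|² = (-8.8−4.2)² + (5.5−3.9)² = 169 + 2.56 = 171.56
|ZP2|² = (-8.8−8.4)² + (5.5−5.1)² = 295.84 + 0.16 = 296
|ZP3|² = (-8.8−(-8.7))² + (5.5−8.9)² = 0.01 + 11.56 = 11.57
|ZP4|² = (-8.8−5.5)² + (5.5−(-4.9))² = 204.49 + 108.16 = 312.65
|ZP5|² = (-8.8−(-0.6))² + (5.5−(-8))² = 67.24 + 182.25 = 249.49
|ZP6|² = (-8.8−(-4.9))² + (5.5−6.5)² = 15.21 + 1 = 16.21
|ZP7|² = (-8.8−(-0.1))² + (5.5−3.2)² = 75.69 + 5.29 = 80.98
Minimum is at P3.

P3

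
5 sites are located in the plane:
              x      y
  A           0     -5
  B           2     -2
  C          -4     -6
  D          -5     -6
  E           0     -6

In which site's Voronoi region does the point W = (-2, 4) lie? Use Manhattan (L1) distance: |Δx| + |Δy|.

B

d(W,A) = |-2−0| + |4−(-5)| = 2 + 9 = 11
d(W,B) = |-2−2| + |4−(-2)| = 4 + 6 = 10
d(W,C) = |-2−(-4)| + |4−(-6)| = 2 + 10 = 12
d(W,D) = |-2−(-5)| + |4−(-6)| = 3 + 10 = 13
d(W,E) = |-2−0| + |4−(-6)| = 2 + 10 = 12
B is nearest.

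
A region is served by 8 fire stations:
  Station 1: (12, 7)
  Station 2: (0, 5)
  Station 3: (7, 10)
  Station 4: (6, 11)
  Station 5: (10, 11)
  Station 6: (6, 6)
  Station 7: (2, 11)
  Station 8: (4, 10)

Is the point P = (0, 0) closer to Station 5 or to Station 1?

Station 1

Compare squared distances:
d²(P, Station 5) = (0−10)² + (0−11)² = 100 + 121 = 221
d²(P, Station 1) = (0−12)² + (0−7)² = 144 + 49 = 193
221 > 193, so Station 1 is closer.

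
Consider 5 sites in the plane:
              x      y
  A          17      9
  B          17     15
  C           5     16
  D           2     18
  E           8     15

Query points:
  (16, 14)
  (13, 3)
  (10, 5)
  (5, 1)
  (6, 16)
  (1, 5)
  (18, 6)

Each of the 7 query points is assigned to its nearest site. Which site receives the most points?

(16, 14) — d² to each: A:26, B:2, C:125, D:212, E:65 → nearest is B
(13, 3) — d² to each: A:52, B:160, C:233, D:346, E:169 → nearest is A
(10, 5) — d² to each: A:65, B:149, C:146, D:233, E:104 → nearest is A
(5, 1) — d² to each: A:208, B:340, C:225, D:298, E:205 → nearest is E
(6, 16) — d² to each: A:170, B:122, C:1, D:20, E:5 → nearest is C
(1, 5) — d² to each: A:272, B:356, C:137, D:170, E:149 → nearest is C
(18, 6) — d² to each: A:10, B:82, C:269, D:400, E:181 → nearest is A
Tally — A:3, B:1, C:2, E:1. A captures the most (3).

A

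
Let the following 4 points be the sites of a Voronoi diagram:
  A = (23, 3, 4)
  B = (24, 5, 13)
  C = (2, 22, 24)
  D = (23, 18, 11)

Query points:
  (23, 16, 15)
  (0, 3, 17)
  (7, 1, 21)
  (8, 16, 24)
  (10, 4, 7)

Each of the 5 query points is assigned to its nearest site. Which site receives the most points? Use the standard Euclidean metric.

(23, 16, 15) — d² to each: A:290, B:126, C:558, D:20 → nearest is D
(0, 3, 17) — d² to each: A:698, B:596, C:414, D:790 → nearest is C
(7, 1, 21) — d² to each: A:549, B:369, C:475, D:645 → nearest is B
(8, 16, 24) — d² to each: A:794, B:498, C:72, D:398 → nearest is C
(10, 4, 7) — d² to each: A:179, B:233, C:677, D:381 → nearest is A
Tally — A:1, B:1, C:2, D:1. C captures the most (2).

C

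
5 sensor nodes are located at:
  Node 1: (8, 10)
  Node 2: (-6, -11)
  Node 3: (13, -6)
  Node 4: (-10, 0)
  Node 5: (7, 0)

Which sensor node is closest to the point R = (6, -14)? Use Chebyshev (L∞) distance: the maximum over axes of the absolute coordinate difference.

d(R, Node 1) = max(2, 24) = 24
d(R, Node 2) = max(12, 3) = 12
d(R, Node 3) = max(7, 8) = 8
d(R, Node 4) = max(16, 14) = 16
d(R, Node 5) = max(1, 14) = 14
Node 3 is nearest.

Node 3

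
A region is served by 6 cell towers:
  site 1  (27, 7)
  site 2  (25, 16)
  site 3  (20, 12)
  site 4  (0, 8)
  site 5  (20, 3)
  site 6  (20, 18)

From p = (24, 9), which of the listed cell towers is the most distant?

site 4

Since √ is increasing, it suffices to compare squared distances:
d²(p, site 1) = (24−27)² + (9−7)² = 9 + 4 = 13
d²(p, site 2) = (24−25)² + (9−16)² = 1 + 49 = 50
d²(p, site 3) = (24−20)² + (9−12)² = 16 + 9 = 25
d²(p, site 4) = (24−0)² + (9−8)² = 576 + 1 = 577
d²(p, site 5) = (24−20)² + (9−3)² = 16 + 36 = 52
d²(p, site 6) = (24−20)² + (9−18)² = 16 + 81 = 97
The largest is to site 4.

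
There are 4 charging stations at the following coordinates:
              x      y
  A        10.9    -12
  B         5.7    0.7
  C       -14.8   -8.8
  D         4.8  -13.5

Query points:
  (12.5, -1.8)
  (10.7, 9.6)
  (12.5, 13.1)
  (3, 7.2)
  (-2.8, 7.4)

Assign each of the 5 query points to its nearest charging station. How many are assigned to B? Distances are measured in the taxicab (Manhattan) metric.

5

(12.5, -1.8) — d to each: A:11.8, B:9.3, C:34.3, D:19.4 → nearest is B
(10.7, 9.6) — d to each: A:21.8, B:13.9, C:43.9, D:29 → nearest is B
(12.5, 13.1) — d to each: A:26.7, B:19.2, C:49.2, D:34.3 → nearest is B
(3, 7.2) — d to each: A:27.1, B:9.2, C:33.8, D:22.5 → nearest is B
(-2.8, 7.4) — d to each: A:33.1, B:15.2, C:28.2, D:28.5 → nearest is B
5 of the 5 points have B as nearest.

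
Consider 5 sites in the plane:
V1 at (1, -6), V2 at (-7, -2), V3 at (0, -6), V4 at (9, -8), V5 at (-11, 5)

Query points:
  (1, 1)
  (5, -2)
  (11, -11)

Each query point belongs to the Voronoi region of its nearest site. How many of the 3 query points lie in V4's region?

(1, 1) — d² to each: V1:49, V2:73, V3:50, V4:145, V5:160 → nearest is V1
(5, -2) — d² to each: V1:32, V2:144, V3:41, V4:52, V5:305 → nearest is V1
(11, -11) — d² to each: V1:125, V2:405, V3:146, V4:13, V5:740 → nearest is V4
1 of the 3 points has V4 as nearest.

1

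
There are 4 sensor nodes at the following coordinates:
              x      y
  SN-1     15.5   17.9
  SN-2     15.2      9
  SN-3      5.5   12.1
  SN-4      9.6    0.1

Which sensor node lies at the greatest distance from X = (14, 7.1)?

Squared Euclidean distances:
d²(X, SN-1) = 2.25 + 116.64 = 118.89
d²(X, SN-2) = 1.44 + 3.61 = 5.05
d²(X, SN-3) = 72.25 + 25 = 97.25
d²(X, SN-4) = 19.36 + 49 = 68.36
The largest is to SN-1.

SN-1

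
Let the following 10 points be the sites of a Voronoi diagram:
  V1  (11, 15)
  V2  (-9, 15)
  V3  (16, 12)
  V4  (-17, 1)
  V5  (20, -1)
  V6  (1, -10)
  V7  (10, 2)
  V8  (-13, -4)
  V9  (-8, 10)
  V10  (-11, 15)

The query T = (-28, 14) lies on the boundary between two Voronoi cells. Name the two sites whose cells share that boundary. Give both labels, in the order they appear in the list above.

V4 and V10

Squared distances from T to each site:
|TV1|² = (-28−11)² + (14−15)² = 1521 + 1 = 1522
|TV2|² = (-28−(-9))² + (14−15)² = 361 + 1 = 362
|TV3|² = (-28−16)² + (14−12)² = 1936 + 4 = 1940
|TV4|² = (-28−(-17))² + (14−1)² = 121 + 169 = 290
|TV5|² = (-28−20)² + (14−(-1))² = 2304 + 225 = 2529
|TV6|² = (-28−1)² + (14−(-10))² = 841 + 576 = 1417
|TV7|² = (-28−10)² + (14−2)² = 1444 + 144 = 1588
|TV8|² = (-28−(-13))² + (14−(-4))² = 225 + 324 = 549
|TV9|² = (-28−(-8))² + (14−10)² = 400 + 16 = 416
d²(T, V10) = (-28−(-11))² + (14−15)² = 289 + 1 = 290
T is equidistant from V4 and V10 (both at squared distance 290), and every other site is strictly farther — so T lies on the V4–V10 Voronoi edge.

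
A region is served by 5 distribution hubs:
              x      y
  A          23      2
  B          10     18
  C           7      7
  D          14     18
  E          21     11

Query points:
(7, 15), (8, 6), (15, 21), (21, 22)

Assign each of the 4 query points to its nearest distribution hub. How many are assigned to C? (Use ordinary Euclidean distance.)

(7, 15) — d² to each: A:425, B:18, C:64, D:58, E:212 → nearest is B
(8, 6) — d² to each: A:241, B:148, C:2, D:180, E:194 → nearest is C
(15, 21) — d² to each: A:425, B:34, C:260, D:10, E:136 → nearest is D
(21, 22) — d² to each: A:404, B:137, C:421, D:65, E:121 → nearest is D
1 of the 4 points has C as nearest.

1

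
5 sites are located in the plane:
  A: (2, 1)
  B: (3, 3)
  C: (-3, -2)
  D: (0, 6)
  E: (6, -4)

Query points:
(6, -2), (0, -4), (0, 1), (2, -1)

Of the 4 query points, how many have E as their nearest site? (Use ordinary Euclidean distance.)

1

(6, -2) — d² to each: A:25, B:34, C:81, D:100, E:4 → nearest is E
(0, -4) — d² to each: A:29, B:58, C:13, D:100, E:36 → nearest is C
(0, 1) — d² to each: A:4, B:13, C:18, D:25, E:61 → nearest is A
(2, -1) — d² to each: A:4, B:17, C:26, D:53, E:25 → nearest is A
1 of the 4 points has E as nearest.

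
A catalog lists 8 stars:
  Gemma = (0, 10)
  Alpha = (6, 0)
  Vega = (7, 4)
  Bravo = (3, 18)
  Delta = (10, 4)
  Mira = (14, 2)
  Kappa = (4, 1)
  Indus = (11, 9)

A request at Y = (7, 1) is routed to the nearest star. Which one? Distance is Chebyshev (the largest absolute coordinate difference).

d(Y, Gemma) = max(7, 9) = 9
d(Y, Alpha) = max(1, 1) = 1
d(Y, Vega) = max(0, 3) = 3
d(Y, Bravo) = max(4, 17) = 17
d(Y, Delta) = max(3, 3) = 3
d(Y, Mira) = max(7, 1) = 7
d(Y, Kappa) = max(3, 0) = 3
d(Y, Indus) = max(4, 8) = 8
Alpha is nearest.

Alpha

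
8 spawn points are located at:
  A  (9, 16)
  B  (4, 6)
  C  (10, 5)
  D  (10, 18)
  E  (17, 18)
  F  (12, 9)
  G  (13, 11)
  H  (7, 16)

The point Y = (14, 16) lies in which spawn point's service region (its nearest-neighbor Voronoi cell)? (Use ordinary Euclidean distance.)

E

Squared Euclidean distances:
|YA|² = 25 + 0 = 25
|YB|² = 100 + 100 = 200
|YC|² = 16 + 121 = 137
|YD|² = 16 + 4 = 20
|YE|² = 9 + 4 = 13
|YF|² = 4 + 49 = 53
|YG|² = 1 + 25 = 26
|YH|² = 49 + 0 = 49
Minimum is at E.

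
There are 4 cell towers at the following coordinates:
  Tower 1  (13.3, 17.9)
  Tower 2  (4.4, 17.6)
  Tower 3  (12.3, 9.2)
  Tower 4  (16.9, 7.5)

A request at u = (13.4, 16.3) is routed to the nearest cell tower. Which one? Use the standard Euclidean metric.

Compare squared distances (the ordering matches that of the actual distances):
d²(u, Tower 1) = (13.4−13.3)² + (16.3−17.9)² = 0.01 + 2.56 = 2.57
d²(u, Tower 2) = (13.4−4.4)² + (16.3−17.6)² = 81 + 1.69 = 82.69
d²(u, Tower 3) = (13.4−12.3)² + (16.3−9.2)² = 1.21 + 50.41 = 51.62
d²(u, Tower 4) = (13.4−16.9)² + (16.3−7.5)² = 12.25 + 77.44 = 89.69
The smallest is to Tower 1, so u lies in the Voronoi region of Tower 1.

Tower 1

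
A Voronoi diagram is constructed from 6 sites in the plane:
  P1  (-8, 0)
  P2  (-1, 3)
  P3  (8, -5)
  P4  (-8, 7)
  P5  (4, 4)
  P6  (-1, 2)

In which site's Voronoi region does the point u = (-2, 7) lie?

Squared Euclidean distances:
|uP1|² = 36 + 49 = 85
|uP2|² = 1 + 16 = 17
|uP3|² = 100 + 144 = 244
|uP4|² = 36 + 0 = 36
|uP5|² = 36 + 9 = 45
|uP6|² = 1 + 25 = 26
P2 is nearest.

P2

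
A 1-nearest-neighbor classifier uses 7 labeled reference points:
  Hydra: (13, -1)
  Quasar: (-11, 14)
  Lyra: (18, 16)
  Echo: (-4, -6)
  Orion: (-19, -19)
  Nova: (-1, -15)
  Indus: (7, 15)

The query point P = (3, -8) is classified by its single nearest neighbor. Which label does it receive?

Echo

Compare squared distances (the ordering matches that of the actual distances):
d²(P, Hydra) = (3−13)² + (-8−(-1))² = 100 + 49 = 149
d²(P, Quasar) = (3−(-11))² + (-8−14)² = 196 + 484 = 680
d²(P, Lyra) = (3−18)² + (-8−16)² = 225 + 576 = 801
d²(P, Echo) = (3−(-4))² + (-8−(-6))² = 49 + 4 = 53
d²(P, Orion) = (3−(-19))² + (-8−(-19))² = 484 + 121 = 605
d²(P, Nova) = (3−(-1))² + (-8−(-15))² = 16 + 49 = 65
d²(P, Indus) = (3−7)² + (-8−15)² = 16 + 529 = 545
Echo is nearest.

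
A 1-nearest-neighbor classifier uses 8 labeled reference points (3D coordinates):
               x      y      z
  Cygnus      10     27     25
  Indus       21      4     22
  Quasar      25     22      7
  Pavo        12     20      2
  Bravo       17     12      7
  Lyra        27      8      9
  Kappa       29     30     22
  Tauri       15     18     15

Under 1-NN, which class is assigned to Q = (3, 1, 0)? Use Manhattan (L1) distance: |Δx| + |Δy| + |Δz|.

Pavo

d(Q, Cygnus) = |3−10| + |1−27| + |0−25| = 7 + 26 + 25 = 58
d(Q, Indus) = |3−21| + |1−4| + |0−22| = 18 + 3 + 22 = 43
d(Q, Quasar) = |3−25| + |1−22| + |0−7| = 22 + 21 + 7 = 50
d(Q, Pavo) = |3−12| + |1−20| + |0−2| = 9 + 19 + 2 = 30
d(Q, Bravo) = |3−17| + |1−12| + |0−7| = 14 + 11 + 7 = 32
d(Q, Lyra) = |3−27| + |1−8| + |0−9| = 24 + 7 + 9 = 40
d(Q, Kappa) = |3−29| + |1−30| + |0−22| = 26 + 29 + 22 = 77
d(Q, Tauri) = |3−15| + |1−18| + |0−15| = 12 + 17 + 15 = 44
Pavo is nearest.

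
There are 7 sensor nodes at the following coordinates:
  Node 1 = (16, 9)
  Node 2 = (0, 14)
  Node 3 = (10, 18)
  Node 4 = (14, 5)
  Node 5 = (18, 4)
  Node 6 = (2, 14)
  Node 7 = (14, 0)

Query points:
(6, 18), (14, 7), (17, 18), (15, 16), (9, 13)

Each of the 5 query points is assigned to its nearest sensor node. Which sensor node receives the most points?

Node 3

(6, 18) — d² to each: Node 1:181, Node 2:52, Node 3:16, Node 4:233, Node 5:340, Node 6:32, Node 7:388 → nearest is Node 3
(14, 7) — d² to each: Node 1:8, Node 2:245, Node 3:137, Node 4:4, Node 5:25, Node 6:193, Node 7:49 → nearest is Node 4
(17, 18) — d² to each: Node 1:82, Node 2:305, Node 3:49, Node 4:178, Node 5:197, Node 6:241, Node 7:333 → nearest is Node 3
(15, 16) — d² to each: Node 1:50, Node 2:229, Node 3:29, Node 4:122, Node 5:153, Node 6:173, Node 7:257 → nearest is Node 3
(9, 13) — d² to each: Node 1:65, Node 2:82, Node 3:26, Node 4:89, Node 5:162, Node 6:50, Node 7:194 → nearest is Node 3
Tally — Node 3:4, Node 4:1. Node 3 captures the most (4).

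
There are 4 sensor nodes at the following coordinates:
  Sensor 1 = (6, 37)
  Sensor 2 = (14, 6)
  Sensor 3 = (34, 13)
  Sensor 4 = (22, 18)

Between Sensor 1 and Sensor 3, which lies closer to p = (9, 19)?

Sensor 1

Compare squared distances:
d²(p, Sensor 1) = (9−6)² + (19−37)² = 9 + 324 = 333
d²(p, Sensor 3) = (9−34)² + (19−13)² = 625 + 36 = 661
333 < 661, so Sensor 1 is closer.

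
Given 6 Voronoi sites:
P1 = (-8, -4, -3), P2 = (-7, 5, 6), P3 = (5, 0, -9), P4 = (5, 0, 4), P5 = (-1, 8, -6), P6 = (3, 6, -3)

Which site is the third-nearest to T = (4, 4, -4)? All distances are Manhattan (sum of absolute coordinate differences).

d(T,P1) = |4−(-8)| + |4−(-4)| + |-4−(-3)| = 12 + 8 + 1 = 21
d(T,P2) = |4−(-7)| + |4−5| + |-4−6| = 11 + 1 + 10 = 22
d(T,P3) = |4−5| + |4−0| + |-4−(-9)| = 1 + 4 + 5 = 10
d(T,P4) = |4−5| + |4−0| + |-4−4| = 1 + 4 + 8 = 13
d(T,P5) = |4−(-1)| + |4−8| + |-4−(-6)| = 5 + 4 + 2 = 11
d(T,P6) = |4−3| + |4−6| + |-4−(-3)| = 1 + 2 + 1 = 4
Sorted ascending: P6, P3, P5, P4, … — the third-nearest is P5.

P5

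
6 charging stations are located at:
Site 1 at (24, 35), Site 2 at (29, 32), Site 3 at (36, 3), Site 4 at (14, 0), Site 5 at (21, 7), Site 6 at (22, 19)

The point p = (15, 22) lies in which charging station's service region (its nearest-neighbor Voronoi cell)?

Compare squared distances (the ordering matches that of the actual distances):
d²(p, Site 1) = 81 + 169 = 250
d²(p, Site 2) = 196 + 100 = 296
d²(p, Site 3) = 441 + 361 = 802
d²(p, Site 4) = 1 + 484 = 485
d²(p, Site 5) = 36 + 225 = 261
d²(p, Site 6) = 49 + 9 = 58
The smallest is to Site 6, so p lies in the Voronoi region of Site 6.

Site 6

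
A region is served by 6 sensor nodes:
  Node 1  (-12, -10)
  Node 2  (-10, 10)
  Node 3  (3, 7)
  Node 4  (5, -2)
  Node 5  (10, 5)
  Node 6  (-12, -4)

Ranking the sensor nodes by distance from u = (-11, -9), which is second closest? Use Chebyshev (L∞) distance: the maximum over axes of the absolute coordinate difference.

Node 6

d(u, Node 1) = max(1, 1) = 1
d(u, Node 2) = max(1, 19) = 19
d(u, Node 3) = max(14, 16) = 16
d(u, Node 4) = max(16, 7) = 16
d(u, Node 5) = max(21, 14) = 21
d(u, Node 6) = max(1, 5) = 5
Sorted ascending: Node 1, Node 6, Node 3, … — the second-nearest is Node 6.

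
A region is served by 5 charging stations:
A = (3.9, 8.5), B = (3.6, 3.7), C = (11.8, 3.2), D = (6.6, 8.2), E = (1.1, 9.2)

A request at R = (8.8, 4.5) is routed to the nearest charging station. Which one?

C

Since √ is increasing, it suffices to compare squared distances:
|RA|² = (8.8−3.9)² + (4.5−8.5)² = 24.01 + 16 = 40.01
|RB|² = (8.8−3.6)² + (4.5−3.7)² = 27.04 + 0.64 = 27.68
|RC|² = (8.8−11.8)² + (4.5−3.2)² = 9 + 1.69 = 10.69
|RD|² = (8.8−6.6)² + (4.5−8.2)² = 4.84 + 13.69 = 18.53
|RE|² = (8.8−1.1)² + (4.5−9.2)² = 59.29 + 22.09 = 81.38
C is nearest.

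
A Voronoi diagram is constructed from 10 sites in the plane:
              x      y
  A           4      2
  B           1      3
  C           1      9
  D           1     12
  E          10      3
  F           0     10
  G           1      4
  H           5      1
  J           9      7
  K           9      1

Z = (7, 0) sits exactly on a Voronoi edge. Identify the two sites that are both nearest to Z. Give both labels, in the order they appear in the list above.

Squared distances from Z to each site:
|ZA|² = (7−4)² + (0−2)² = 9 + 4 = 13
|ZB|² = (7−1)² + (0−3)² = 36 + 9 = 45
|ZC|² = (7−1)² + (0−9)² = 36 + 81 = 117
|ZD|² = (7−1)² + (0−12)² = 36 + 144 = 180
|ZE|² = (7−10)² + (0−3)² = 9 + 9 = 18
|ZF|² = (7−0)² + (0−10)² = 49 + 100 = 149
|ZG|² = (7−1)² + (0−4)² = 36 + 16 = 52
|ZH|² = (7−5)² + (0−1)² = 4 + 1 = 5
|ZJ|² = (7−9)² + (0−7)² = 4 + 49 = 53
|ZK|² = (7−9)² + (0−1)² = 4 + 1 = 5
Z is equidistant from H and K (both at squared distance 5), and every other site is strictly farther — so Z lies on the H–K Voronoi edge.

H and K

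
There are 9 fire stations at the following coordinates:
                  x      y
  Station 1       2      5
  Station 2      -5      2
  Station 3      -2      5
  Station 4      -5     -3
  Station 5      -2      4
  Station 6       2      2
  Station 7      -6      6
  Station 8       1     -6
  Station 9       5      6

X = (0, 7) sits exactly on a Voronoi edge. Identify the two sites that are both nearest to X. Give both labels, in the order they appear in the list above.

Squared distances from X to each site:
d²(X, Station 1) = (0−2)² + (7−5)² = 4 + 4 = 8
d²(X, Station 2) = (0−(-5))² + (7−2)² = 25 + 25 = 50
d²(X, Station 3) = (0−(-2))² + (7−5)² = 4 + 4 = 8
d²(X, Station 4) = (0−(-5))² + (7−(-3))² = 25 + 100 = 125
d²(X, Station 5) = (0−(-2))² + (7−4)² = 4 + 9 = 13
d²(X, Station 6) = (0−2)² + (7−2)² = 4 + 25 = 29
d²(X, Station 7) = (0−(-6))² + (7−6)² = 36 + 1 = 37
d²(X, Station 8) = (0−1)² + (7−(-6))² = 1 + 169 = 170
d²(X, Station 9) = (0−5)² + (7−6)² = 25 + 1 = 26
X is equidistant from Station 1 and Station 3 (both at squared distance 8), and every other site is strictly farther — so X lies on the Station 1–Station 3 Voronoi edge.

Station 1 and Station 3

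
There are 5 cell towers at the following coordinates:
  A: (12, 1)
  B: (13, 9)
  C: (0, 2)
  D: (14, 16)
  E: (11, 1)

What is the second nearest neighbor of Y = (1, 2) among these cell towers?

E

Since √ is increasing, it suffices to compare squared distances:
|YA|² = (1−12)² + (2−1)² = 121 + 1 = 122
|YB|² = (1−13)² + (2−9)² = 144 + 49 = 193
|YC|² = (1−0)² + (2−2)² = 1 + 0 = 1
|YD|² = (1−14)² + (2−16)² = 169 + 196 = 365
|YE|² = (1−11)² + (2−1)² = 100 + 1 = 101
Sorted ascending: C, E, A, … — the second-nearest is E.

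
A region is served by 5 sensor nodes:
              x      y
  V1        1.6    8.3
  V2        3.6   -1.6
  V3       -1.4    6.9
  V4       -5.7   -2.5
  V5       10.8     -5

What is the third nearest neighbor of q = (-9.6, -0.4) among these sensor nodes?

V2

Squared Euclidean distances:
|qV1|² = (-9.6−1.6)² + (-0.4−8.3)² = 125.44 + 75.69 = 201.13
|qV2|² = (-9.6−3.6)² + (-0.4−(-1.6))² = 174.24 + 1.44 = 175.68
|qV3|² = (-9.6−(-1.4))² + (-0.4−6.9)² = 67.24 + 53.29 = 120.53
|qV4|² = (-9.6−(-5.7))² + (-0.4−(-2.5))² = 15.21 + 4.41 = 19.62
|qV5|² = (-9.6−10.8)² + (-0.4−(-5))² = 416.16 + 21.16 = 437.32
Sorted ascending: V4, V3, V2, V1, … — the third-nearest is V2.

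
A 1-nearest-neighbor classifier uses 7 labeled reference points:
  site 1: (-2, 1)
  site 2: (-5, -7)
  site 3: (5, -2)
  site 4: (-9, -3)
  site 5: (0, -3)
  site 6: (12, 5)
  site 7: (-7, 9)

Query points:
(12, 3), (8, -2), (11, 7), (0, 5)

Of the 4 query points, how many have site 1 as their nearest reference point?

(12, 3) — d² to each: site 1:200, site 2:389, site 3:74, site 4:477, site 5:180, site 6:4, site 7:397 → nearest is site 6
(8, -2) — d² to each: site 1:109, site 2:194, site 3:9, site 4:290, site 5:65, site 6:65, site 7:346 → nearest is site 3
(11, 7) — d² to each: site 1:205, site 2:452, site 3:117, site 4:500, site 5:221, site 6:5, site 7:328 → nearest is site 6
(0, 5) — d² to each: site 1:20, site 2:169, site 3:74, site 4:145, site 5:64, site 6:144, site 7:65 → nearest is site 1
1 of the 4 points has site 1 as nearest.

1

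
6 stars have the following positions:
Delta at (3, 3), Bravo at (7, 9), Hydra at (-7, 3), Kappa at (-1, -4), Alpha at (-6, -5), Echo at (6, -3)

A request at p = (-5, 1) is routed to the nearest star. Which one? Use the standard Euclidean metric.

Squared Euclidean distances:
d²(p, Delta) = (-5−3)² + (1−3)² = 64 + 4 = 68
d²(p, Bravo) = (-5−7)² + (1−9)² = 144 + 64 = 208
d²(p, Hydra) = (-5−(-7))² + (1−3)² = 4 + 4 = 8
d²(p, Kappa) = (-5−(-1))² + (1−(-4))² = 16 + 25 = 41
d²(p, Alpha) = (-5−(-6))² + (1−(-5))² = 1 + 36 = 37
d²(p, Echo) = (-5−6)² + (1−(-3))² = 121 + 16 = 137
Minimum is at Hydra.

Hydra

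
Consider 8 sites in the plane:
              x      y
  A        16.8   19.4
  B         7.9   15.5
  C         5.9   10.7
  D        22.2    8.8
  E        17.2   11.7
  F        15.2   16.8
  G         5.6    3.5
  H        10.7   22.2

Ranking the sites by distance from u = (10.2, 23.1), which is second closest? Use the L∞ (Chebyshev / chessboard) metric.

d(u,A) = max(6.6, 3.7) = 6.6
d(u,B) = max(2.3, 7.6) = 7.6
d(u,C) = max(4.3, 12.4) = 12.4
d(u,D) = max(12, 14.3) = 14.3
d(u,E) = max(7, 11.4) = 11.4
d(u,F) = max(5, 6.3) = 6.3
d(u,G) = max(4.6, 19.6) = 19.6
d(u,H) = max(0.5, 0.9) = 0.9
Sorted ascending: H, F, A, … — the second-nearest is F.

F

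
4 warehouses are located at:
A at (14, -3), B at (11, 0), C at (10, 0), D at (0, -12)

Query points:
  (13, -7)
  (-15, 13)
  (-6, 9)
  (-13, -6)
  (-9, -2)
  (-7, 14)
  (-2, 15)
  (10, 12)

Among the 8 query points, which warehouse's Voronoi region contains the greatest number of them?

C

(13, -7) — d² to each: A:17, B:53, C:58, D:194 → nearest is A
(-15, 13) — d² to each: A:1097, B:845, C:794, D:850 → nearest is C
(-6, 9) — d² to each: A:544, B:370, C:337, D:477 → nearest is C
(-13, -6) — d² to each: A:738, B:612, C:565, D:205 → nearest is D
(-9, -2) — d² to each: A:530, B:404, C:365, D:181 → nearest is D
(-7, 14) — d² to each: A:730, B:520, C:485, D:725 → nearest is C
(-2, 15) — d² to each: A:580, B:394, C:369, D:733 → nearest is C
(10, 12) — d² to each: A:241, B:145, C:144, D:676 → nearest is C
Tally — A:1, C:5, D:2. C captures the most (5).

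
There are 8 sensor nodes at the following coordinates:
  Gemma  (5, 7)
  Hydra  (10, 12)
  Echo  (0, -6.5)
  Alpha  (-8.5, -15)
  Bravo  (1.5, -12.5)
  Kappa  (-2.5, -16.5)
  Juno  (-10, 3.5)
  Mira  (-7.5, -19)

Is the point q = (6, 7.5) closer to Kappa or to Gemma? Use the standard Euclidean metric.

Gemma

Compare squared distances:
d²(q, Kappa) = (6−(-2.5))² + (7.5−(-16.5))² = 72.25 + 576 = 648.25
d²(q, Gemma) = (6−5)² + (7.5−7)² = 1 + 0.25 = 1.25
648.25 > 1.25, so Gemma is closer.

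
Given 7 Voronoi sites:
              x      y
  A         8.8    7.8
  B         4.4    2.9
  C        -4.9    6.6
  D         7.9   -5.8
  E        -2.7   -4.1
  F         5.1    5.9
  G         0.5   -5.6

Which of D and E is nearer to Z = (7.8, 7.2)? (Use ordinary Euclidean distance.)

Compare squared distances:
|ZD|² = (7.8−7.9)² + (7.2−(-5.8))² = 0.01 + 169 = 169.01
|ZE|² = (7.8−(-2.7))² + (7.2−(-4.1))² = 110.25 + 127.69 = 237.94
169.01 < 237.94, so D is closer.

D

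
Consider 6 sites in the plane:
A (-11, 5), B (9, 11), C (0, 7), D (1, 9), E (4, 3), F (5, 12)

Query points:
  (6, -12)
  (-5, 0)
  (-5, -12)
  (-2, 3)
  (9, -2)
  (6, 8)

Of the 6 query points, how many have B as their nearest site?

(6, -12) — d² to each: A:578, B:538, C:397, D:466, E:229, F:577 → nearest is E
(-5, 0) — d² to each: A:61, B:317, C:74, D:117, E:90, F:244 → nearest is A
(-5, -12) — d² to each: A:325, B:725, C:386, D:477, E:306, F:676 → nearest is E
(-2, 3) — d² to each: A:85, B:185, C:20, D:45, E:36, F:130 → nearest is C
(9, -2) — d² to each: A:449, B:169, C:162, D:185, E:50, F:212 → nearest is E
(6, 8) — d² to each: A:298, B:18, C:37, D:26, E:29, F:17 → nearest is F
0 of the 6 points have B as nearest.

0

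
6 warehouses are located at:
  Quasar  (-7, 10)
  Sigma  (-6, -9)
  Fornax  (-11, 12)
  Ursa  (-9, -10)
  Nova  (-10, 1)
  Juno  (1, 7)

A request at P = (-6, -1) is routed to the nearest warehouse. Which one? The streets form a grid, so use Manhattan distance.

d(P, Quasar) = 1 + 11 = 12
d(P, Sigma) = 0 + 8 = 8
d(P, Fornax) = 5 + 13 = 18
d(P, Ursa) = 3 + 9 = 12
d(P, Nova) = 4 + 2 = 6
d(P, Juno) = 7 + 8 = 15
Minimum is at Nova.

Nova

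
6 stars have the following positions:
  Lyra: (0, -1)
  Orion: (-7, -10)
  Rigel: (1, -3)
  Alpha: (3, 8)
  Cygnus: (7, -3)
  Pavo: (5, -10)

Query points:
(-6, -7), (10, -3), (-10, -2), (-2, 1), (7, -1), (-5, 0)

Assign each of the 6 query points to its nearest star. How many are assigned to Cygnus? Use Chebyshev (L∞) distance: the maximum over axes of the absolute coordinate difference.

(-6, -7) — d to each: Lyra:6, Orion:3, Rigel:7, Alpha:15, Cygnus:13, Pavo:11 → nearest is Orion
(10, -3) — d to each: Lyra:10, Orion:17, Rigel:9, Alpha:11, Cygnus:3, Pavo:7 → nearest is Cygnus
(-10, -2) — d to each: Lyra:10, Orion:8, Rigel:11, Alpha:13, Cygnus:17, Pavo:15 → nearest is Orion
(-2, 1) — d to each: Lyra:2, Orion:11, Rigel:4, Alpha:7, Cygnus:9, Pavo:11 → nearest is Lyra
(7, -1) — d to each: Lyra:7, Orion:14, Rigel:6, Alpha:9, Cygnus:2, Pavo:9 → nearest is Cygnus
(-5, 0) — d to each: Lyra:5, Orion:10, Rigel:6, Alpha:8, Cygnus:12, Pavo:10 → nearest is Lyra
2 of the 6 points have Cygnus as nearest.

2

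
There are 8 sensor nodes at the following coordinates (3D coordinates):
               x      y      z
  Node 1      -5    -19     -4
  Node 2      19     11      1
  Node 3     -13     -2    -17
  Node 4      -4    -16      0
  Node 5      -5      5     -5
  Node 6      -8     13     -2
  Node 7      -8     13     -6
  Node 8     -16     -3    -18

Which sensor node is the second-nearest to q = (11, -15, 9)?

Node 1

Compare squared distances (the ordering matches that of the actual distances):
d²(q, Node 1) = (11−(-5))² + (-15−(-19))² + (9−(-4))² = 256 + 16 + 169 = 441
d²(q, Node 2) = (11−19)² + (-15−11)² + (9−1)² = 64 + 676 + 64 = 804
d²(q, Node 3) = (11−(-13))² + (-15−(-2))² + (9−(-17))² = 576 + 169 + 676 = 1421
d²(q, Node 4) = (11−(-4))² + (-15−(-16))² + (9−0)² = 225 + 1 + 81 = 307
d²(q, Node 5) = (11−(-5))² + (-15−5)² + (9−(-5))² = 256 + 400 + 196 = 852
d²(q, Node 6) = (11−(-8))² + (-15−13)² + (9−(-2))² = 361 + 784 + 121 = 1266
d²(q, Node 7) = (11−(-8))² + (-15−13)² + (9−(-6))² = 361 + 784 + 225 = 1370
d²(q, Node 8) = (11−(-16))² + (-15−(-3))² + (9−(-18))² = 729 + 144 + 729 = 1602
Sorted ascending: Node 4, Node 1, Node 2, … — the second-nearest is Node 1.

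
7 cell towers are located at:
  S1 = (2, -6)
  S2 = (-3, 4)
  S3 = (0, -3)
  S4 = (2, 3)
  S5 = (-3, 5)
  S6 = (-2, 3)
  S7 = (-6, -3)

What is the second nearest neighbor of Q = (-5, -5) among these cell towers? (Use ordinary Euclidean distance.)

Compare squared distances (the ordering matches that of the actual distances):
|QS1|² = (-5−2)² + (-5−(-6))² = 49 + 1 = 50
|QS2|² = (-5−(-3))² + (-5−4)² = 4 + 81 = 85
|QS3|² = (-5−0)² + (-5−(-3))² = 25 + 4 = 29
|QS4|² = (-5−2)² + (-5−3)² = 49 + 64 = 113
|QS5|² = (-5−(-3))² + (-5−5)² = 4 + 100 = 104
|QS6|² = (-5−(-2))² + (-5−3)² = 9 + 64 = 73
|QS7|² = (-5−(-6))² + (-5−(-3))² = 1 + 4 = 5
Sorted ascending: S7, S3, S1, … — the second-nearest is S3.

S3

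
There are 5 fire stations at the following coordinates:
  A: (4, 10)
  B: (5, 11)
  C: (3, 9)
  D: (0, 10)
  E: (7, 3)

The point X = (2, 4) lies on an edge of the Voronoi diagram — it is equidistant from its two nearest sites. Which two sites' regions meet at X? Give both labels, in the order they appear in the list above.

Squared distances from X to each site:
|XA|² = 4 + 36 = 40
|XB|² = 9 + 49 = 58
|XC|² = 1 + 25 = 26
|XD|² = 4 + 36 = 40
|XE|² = 25 + 1 = 26
X is equidistant from C and E (both at squared distance 26), and every other site is strictly farther — so X lies on the C–E Voronoi edge.

C and E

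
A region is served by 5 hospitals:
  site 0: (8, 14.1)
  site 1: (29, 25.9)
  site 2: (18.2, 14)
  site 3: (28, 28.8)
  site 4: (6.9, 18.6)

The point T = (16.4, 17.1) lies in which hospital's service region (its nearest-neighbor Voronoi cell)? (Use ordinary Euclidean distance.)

site 2

Squared Euclidean distances:
d²(T, site 0) = (16.4−8)² + (17.1−14.1)² = 70.56 + 9 = 79.56
d²(T, site 1) = (16.4−29)² + (17.1−25.9)² = 158.76 + 77.44 = 236.2
d²(T, site 2) = (16.4−18.2)² + (17.1−14)² = 3.24 + 9.61 = 12.85
d²(T, site 3) = (16.4−28)² + (17.1−28.8)² = 134.56 + 136.89 = 271.45
d²(T, site 4) = (16.4−6.9)² + (17.1−18.6)² = 90.25 + 2.25 = 92.5
Minimum is at site 2.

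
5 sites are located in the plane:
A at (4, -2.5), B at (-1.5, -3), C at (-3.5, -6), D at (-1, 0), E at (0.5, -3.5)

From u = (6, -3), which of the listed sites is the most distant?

Squared Euclidean distances:
|uA|² = 4 + 0.25 = 4.25
|uB|² = 56.25 + 0 = 56.25
|uC|² = 90.25 + 9 = 99.25
|uD|² = 49 + 9 = 58
|uE|² = 30.25 + 0.25 = 30.5
The largest is to C.

C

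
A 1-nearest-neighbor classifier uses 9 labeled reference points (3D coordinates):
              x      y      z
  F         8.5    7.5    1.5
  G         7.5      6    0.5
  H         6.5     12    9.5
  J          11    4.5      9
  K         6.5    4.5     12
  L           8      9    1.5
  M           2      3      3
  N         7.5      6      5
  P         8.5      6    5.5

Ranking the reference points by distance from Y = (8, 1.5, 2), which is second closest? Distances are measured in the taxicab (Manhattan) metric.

d(Y,F) = |8−8.5| + |1.5−7.5| + |2−1.5| = 0.5 + 6 + 0.5 = 7
d(Y,G) = |8−7.5| + |1.5−6| + |2−0.5| = 0.5 + 4.5 + 1.5 = 6.5
d(Y,H) = |8−6.5| + |1.5−12| + |2−9.5| = 1.5 + 10.5 + 7.5 = 19.5
d(Y,J) = |8−11| + |1.5−4.5| + |2−9| = 3 + 3 + 7 = 13
d(Y,K) = |8−6.5| + |1.5−4.5| + |2−12| = 1.5 + 3 + 10 = 14.5
d(Y,L) = |8−8| + |1.5−9| + |2−1.5| = 0 + 7.5 + 0.5 = 8
d(Y,M) = |8−2| + |1.5−3| + |2−3| = 6 + 1.5 + 1 = 8.5
d(Y,N) = |8−7.5| + |1.5−6| + |2−5| = 0.5 + 4.5 + 3 = 8
d(Y,P) = |8−8.5| + |1.5−6| + |2−5.5| = 0.5 + 4.5 + 3.5 = 8.5
Sorted ascending: G, F, L, … — the second-nearest is F.

F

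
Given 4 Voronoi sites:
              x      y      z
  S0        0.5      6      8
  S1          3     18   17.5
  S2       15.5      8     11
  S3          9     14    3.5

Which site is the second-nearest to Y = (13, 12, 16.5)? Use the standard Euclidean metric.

S1

Squared Euclidean distances:
|YS0|² = (13−0.5)² + (12−6)² + (16.5−8)² = 156.25 + 36 + 72.25 = 264.5
|YS1|² = (13−3)² + (12−18)² + (16.5−17.5)² = 100 + 36 + 1 = 137
|YS2|² = (13−15.5)² + (12−8)² + (16.5−11)² = 6.25 + 16 + 30.25 = 52.5
|YS3|² = (13−9)² + (12−14)² + (16.5−3.5)² = 16 + 4 + 169 = 189
Sorted ascending: S2, S1, S3, … — the second-nearest is S1.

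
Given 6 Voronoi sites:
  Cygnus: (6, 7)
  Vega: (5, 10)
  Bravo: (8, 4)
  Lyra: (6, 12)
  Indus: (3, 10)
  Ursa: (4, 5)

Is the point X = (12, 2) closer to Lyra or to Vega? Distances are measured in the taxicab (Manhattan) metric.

d(X, Lyra) = |12−6| + |2−12| = 6 + 10 = 16
d(X, Vega) = |12−5| + |2−10| = 7 + 8 = 15
16 > 15, so Vega is closer.

Vega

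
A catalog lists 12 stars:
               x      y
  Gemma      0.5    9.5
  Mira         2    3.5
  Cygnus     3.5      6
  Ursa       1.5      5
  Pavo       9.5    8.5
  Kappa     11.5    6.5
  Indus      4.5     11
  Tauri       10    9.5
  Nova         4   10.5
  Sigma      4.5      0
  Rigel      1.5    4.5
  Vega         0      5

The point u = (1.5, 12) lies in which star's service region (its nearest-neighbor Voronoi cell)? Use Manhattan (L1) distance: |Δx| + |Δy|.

d(u, Gemma) = |1.5−0.5| + |12−9.5| = 1 + 2.5 = 3.5
d(u, Mira) = |1.5−2| + |12−3.5| = 0.5 + 8.5 = 9
d(u, Cygnus) = |1.5−3.5| + |12−6| = 2 + 6 = 8
d(u, Ursa) = |1.5−1.5| + |12−5| = 0 + 7 = 7
d(u, Pavo) = |1.5−9.5| + |12−8.5| = 8 + 3.5 = 11.5
d(u, Kappa) = |1.5−11.5| + |12−6.5| = 10 + 5.5 = 15.5
d(u, Indus) = |1.5−4.5| + |12−11| = 3 + 1 = 4
d(u, Tauri) = |1.5−10| + |12−9.5| = 8.5 + 2.5 = 11
d(u, Nova) = |1.5−4| + |12−10.5| = 2.5 + 1.5 = 4
d(u, Sigma) = |1.5−4.5| + |12−0| = 3 + 12 = 15
d(u, Rigel) = |1.5−1.5| + |12−4.5| = 0 + 7.5 = 7.5
d(u, Vega) = |1.5−0| + |12−5| = 1.5 + 7 = 8.5
The smallest is to Gemma, so u lies in the Voronoi region of Gemma.

Gemma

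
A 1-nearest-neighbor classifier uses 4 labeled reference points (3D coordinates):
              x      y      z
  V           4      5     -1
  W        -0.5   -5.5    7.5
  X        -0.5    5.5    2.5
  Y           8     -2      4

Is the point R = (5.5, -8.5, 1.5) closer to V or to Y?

Y

Compare squared distances:
|RV|² = (5.5−4)² + (-8.5−5)² + (1.5−(-1))² = 2.25 + 182.25 + 6.25 = 190.75
|RY|² = (5.5−8)² + (-8.5−(-2))² + (1.5−4)² = 6.25 + 42.25 + 6.25 = 54.75
190.75 > 54.75, so Y is closer.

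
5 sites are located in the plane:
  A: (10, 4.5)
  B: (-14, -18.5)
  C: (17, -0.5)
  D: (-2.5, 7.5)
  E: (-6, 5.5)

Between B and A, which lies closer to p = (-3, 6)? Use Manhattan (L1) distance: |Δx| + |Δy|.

A

d(p,B) = |-3−(-14)| + |6−(-18.5)| = 11 + 24.5 = 35.5
d(p,A) = |-3−10| + |6−4.5| = 13 + 1.5 = 14.5
35.5 > 14.5, so A is closer.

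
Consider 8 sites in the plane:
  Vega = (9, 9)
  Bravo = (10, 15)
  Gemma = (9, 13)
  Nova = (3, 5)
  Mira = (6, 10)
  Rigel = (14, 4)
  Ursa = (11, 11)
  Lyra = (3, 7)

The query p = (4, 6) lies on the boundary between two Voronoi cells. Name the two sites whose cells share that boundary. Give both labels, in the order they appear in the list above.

Nova and Lyra

Squared distances from p to each site:
d²(p, Vega) = 25 + 9 = 34
d²(p, Bravo) = 36 + 81 = 117
d²(p, Gemma) = 25 + 49 = 74
d²(p, Nova) = 1 + 1 = 2
d²(p, Mira) = 4 + 16 = 20
d²(p, Rigel) = 100 + 4 = 104
d²(p, Ursa) = 49 + 25 = 74
d²(p, Lyra) = 1 + 1 = 2
p is equidistant from Nova and Lyra (both at squared distance 2), and every other site is strictly farther — so p lies on the Nova–Lyra Voronoi edge.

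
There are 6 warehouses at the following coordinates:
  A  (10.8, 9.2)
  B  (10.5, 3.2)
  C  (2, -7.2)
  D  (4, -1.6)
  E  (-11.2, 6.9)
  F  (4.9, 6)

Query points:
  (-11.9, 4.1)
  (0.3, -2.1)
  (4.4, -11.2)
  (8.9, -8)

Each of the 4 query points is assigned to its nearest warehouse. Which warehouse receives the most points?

(-11.9, 4.1) — d² to each: A:541.3, B:502.57, C:320.9, D:285.3, E:8.33, F:285.85 → nearest is E
(0.3, -2.1) — d² to each: A:237.94, B:132.13, C:28.9, D:13.94, E:213.25, F:86.77 → nearest is D
(4.4, -11.2) — d² to each: A:457.12, B:244.57, C:21.76, D:92.32, E:570.97, F:296.09 → nearest is C
(8.9, -8) — d² to each: A:299.45, B:128, C:48.25, D:64.97, E:626.02, F:212 → nearest is C
Tally — C:2, D:1, E:1. C captures the most (2).

C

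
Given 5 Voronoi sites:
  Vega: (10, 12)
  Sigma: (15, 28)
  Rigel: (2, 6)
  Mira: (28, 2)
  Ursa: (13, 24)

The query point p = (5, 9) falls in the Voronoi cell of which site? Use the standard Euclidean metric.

Squared Euclidean distances:
d²(p, Vega) = (5−10)² + (9−12)² = 25 + 9 = 34
d²(p, Sigma) = (5−15)² + (9−28)² = 100 + 361 = 461
d²(p, Rigel) = (5−2)² + (9−6)² = 9 + 9 = 18
d²(p, Mira) = (5−28)² + (9−2)² = 529 + 49 = 578
d²(p, Ursa) = (5−13)² + (9−24)² = 64 + 225 = 289
Rigel is nearest.

Rigel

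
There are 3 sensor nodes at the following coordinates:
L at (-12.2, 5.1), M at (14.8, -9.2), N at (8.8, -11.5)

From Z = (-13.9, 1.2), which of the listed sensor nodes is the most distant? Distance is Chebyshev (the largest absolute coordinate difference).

d(Z,L) = max(1.7, 3.9) = 3.9
d(Z,M) = max(28.7, 10.4) = 28.7
d(Z,N) = max(22.7, 12.7) = 22.7
The largest is to M.

M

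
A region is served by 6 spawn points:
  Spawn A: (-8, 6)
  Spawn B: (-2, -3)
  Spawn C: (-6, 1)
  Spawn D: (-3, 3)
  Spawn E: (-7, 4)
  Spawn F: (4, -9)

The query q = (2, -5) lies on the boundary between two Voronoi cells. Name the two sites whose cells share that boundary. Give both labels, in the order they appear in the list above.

Squared distances from q to each site:
d²(q, Spawn A) = (2−(-8))² + (-5−6)² = 100 + 121 = 221
d²(q, Spawn B) = (2−(-2))² + (-5−(-3))² = 16 + 4 = 20
d²(q, Spawn C) = (2−(-6))² + (-5−1)² = 64 + 36 = 100
d²(q, Spawn D) = (2−(-3))² + (-5−3)² = 25 + 64 = 89
d²(q, Spawn E) = (2−(-7))² + (-5−4)² = 81 + 81 = 162
d²(q, Spawn F) = (2−4)² + (-5−(-9))² = 4 + 16 = 20
q is equidistant from Spawn B and Spawn F (both at squared distance 20), and every other site is strictly farther — so q lies on the Spawn B–Spawn F Voronoi edge.

Spawn B and Spawn F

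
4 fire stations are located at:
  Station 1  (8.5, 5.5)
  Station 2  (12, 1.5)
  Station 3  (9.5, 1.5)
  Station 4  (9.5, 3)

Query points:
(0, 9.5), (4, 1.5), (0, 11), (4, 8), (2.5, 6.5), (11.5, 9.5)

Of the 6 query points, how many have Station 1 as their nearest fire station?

(0, 9.5) — d² to each: Station 1:88.25, Station 2:208, Station 3:154.25, Station 4:132.5 → nearest is Station 1
(4, 1.5) — d² to each: Station 1:36.25, Station 2:64, Station 3:30.25, Station 4:32.5 → nearest is Station 3
(0, 11) — d² to each: Station 1:102.5, Station 2:234.25, Station 3:180.5, Station 4:154.25 → nearest is Station 1
(4, 8) — d² to each: Station 1:26.5, Station 2:106.25, Station 3:72.5, Station 4:55.25 → nearest is Station 1
(2.5, 6.5) — d² to each: Station 1:37, Station 2:115.25, Station 3:74, Station 4:61.25 → nearest is Station 1
(11.5, 9.5) — d² to each: Station 1:25, Station 2:64.25, Station 3:68, Station 4:46.25 → nearest is Station 1
5 of the 6 points have Station 1 as nearest.

5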